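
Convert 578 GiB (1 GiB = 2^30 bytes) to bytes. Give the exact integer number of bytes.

620,622,774,272 bytes

578 × 1,073,741,824 = 620,622,774,272 bytes  (1 GiB = 2^30 bytes)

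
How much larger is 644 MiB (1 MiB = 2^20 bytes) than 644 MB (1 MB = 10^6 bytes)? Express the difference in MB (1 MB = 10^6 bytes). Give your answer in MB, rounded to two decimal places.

31.28 MB

644 MiB = 644 × 1,048,576 = 675,282,944 bytes
644 MB = 644 × 1,000,000 = 644,000,000 bytes
difference = 31,282,944 bytes
31,282,944 / 1,000,000 = 31.28 MB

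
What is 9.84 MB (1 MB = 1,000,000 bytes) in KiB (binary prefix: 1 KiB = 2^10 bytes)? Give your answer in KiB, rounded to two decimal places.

9,609.38 KiB

9.84 MB = 9.84 × 10^6 bytes = 9,840,000 bytes
1 KiB = 1,024 bytes
9,840,000 / 1,024 = 9,609.38 KiB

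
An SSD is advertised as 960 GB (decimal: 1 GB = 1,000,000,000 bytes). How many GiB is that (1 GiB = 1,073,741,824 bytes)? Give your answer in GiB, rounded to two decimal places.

960 GB × 1,000,000,000 bytes/GB = 960,000,000,000 bytes
1 GiB = 1,073,741,824 bytes
960,000,000,000 / 1,073,741,824 = 894.07 GiB

894.07 GiB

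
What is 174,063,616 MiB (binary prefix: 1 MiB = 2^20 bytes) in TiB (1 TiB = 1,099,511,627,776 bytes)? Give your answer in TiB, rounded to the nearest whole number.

174,063,616 MiB × 1,048,576 bytes/MiB = 182,518,930,210,816 bytes
1 TiB = 1,099,511,627,776 bytes
182,518,930,210,816 / 1,099,511,627,776 = 166 TiB

166 TiB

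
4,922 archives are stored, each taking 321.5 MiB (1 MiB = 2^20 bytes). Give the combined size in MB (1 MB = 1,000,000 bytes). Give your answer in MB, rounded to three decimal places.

Total = 4,922 × 321.5 MiB = 1,582,423 MiB
= 1,582,423 × 1,048,576 bytes = 1,659,290,779,648 bytes
1 MB = 1,000,000 bytes
1,659,290,779,648 / 1,000,000 = 1,659,290.780 MB

1,659,290.780 MB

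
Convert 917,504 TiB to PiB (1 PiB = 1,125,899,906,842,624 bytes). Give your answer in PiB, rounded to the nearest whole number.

896 PiB

917,504 TiB × 1,099,511,627,776 bytes/TiB = 1,008,806,316,530,991,104 bytes
1 PiB = 2^50 bytes = 1,125,899,906,842,624 bytes
1,008,806,316,530,991,104 / 1,125,899,906,842,624 = 896 PiB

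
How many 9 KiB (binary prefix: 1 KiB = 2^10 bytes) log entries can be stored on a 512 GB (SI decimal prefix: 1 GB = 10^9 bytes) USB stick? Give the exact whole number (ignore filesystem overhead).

55,555,555

Capacity: 512 GB = 512,000,000,000 bytes
Per item: 9 KiB = 9,216 bytes
⌊512,000,000,000 / 9,216⌋ = 55,555,555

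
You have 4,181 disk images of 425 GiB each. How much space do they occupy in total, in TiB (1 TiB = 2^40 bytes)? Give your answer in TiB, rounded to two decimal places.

Total = 4,181 × 425 GiB = 1,776,925 GiB
= 1,776,925 × 1,073,741,824 bytes = 1,907,958,690,611,200 bytes
1 TiB = 1,099,511,627,776 bytes
1,907,958,690,611,200 / 1,099,511,627,776 = 1,735.28 TiB

1,735.28 TiB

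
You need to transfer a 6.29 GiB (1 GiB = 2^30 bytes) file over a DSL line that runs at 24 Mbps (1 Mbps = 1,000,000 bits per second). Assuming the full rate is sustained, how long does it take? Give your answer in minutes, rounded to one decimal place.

6.29 GiB = 6,753,836,072.96 bytes = 54,030,688,583.68 bits
24 Mbps = 24,000,000 bits/s
time = 54,030,688,583.68 / 24,000,000 = 2,251.28 s
2,251.28 s / 60 = 37.5 minutes

37.5 minutes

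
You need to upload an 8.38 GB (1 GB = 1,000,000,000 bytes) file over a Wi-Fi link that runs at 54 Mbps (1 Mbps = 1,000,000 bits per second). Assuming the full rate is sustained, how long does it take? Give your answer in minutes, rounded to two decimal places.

20.69 minutes

8.38 GB = 8,380,000,000 bytes = 67,040,000,000 bits
54 Mbps = 54,000,000 bits/s
time = 67,040,000,000 / 54,000,000 = 1,241.481 s
1,241.481 s / 60 = 20.69 minutes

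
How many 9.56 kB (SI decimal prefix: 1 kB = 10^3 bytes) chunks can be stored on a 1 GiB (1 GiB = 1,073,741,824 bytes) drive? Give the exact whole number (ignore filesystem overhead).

112,316

Capacity: 1 GiB = 1,073,741,824 bytes
Per item: 9.56 kB = 9,560 bytes
⌊1,073,741,824 / 9,560⌋ = 112,316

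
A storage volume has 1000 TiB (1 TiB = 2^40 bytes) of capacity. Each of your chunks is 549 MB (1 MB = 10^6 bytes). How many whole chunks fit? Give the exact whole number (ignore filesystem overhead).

Capacity: 1000 TiB = 1,099,511,627,776,000 bytes
Per item: 549 MB = 549,000,000 bytes
⌊1,099,511,627,776,000 / 549,000,000⌋ = 2,002,753

2,002,753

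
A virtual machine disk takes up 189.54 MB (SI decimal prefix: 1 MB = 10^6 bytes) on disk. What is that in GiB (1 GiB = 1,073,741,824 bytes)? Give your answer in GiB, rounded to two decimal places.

189.54 MB × 1,000,000 bytes/MB = 189,540,000 bytes
1 GiB = 2^30 bytes = 1,073,741,824 bytes
189,540,000 / 1,073,741,824 = 0.18 GiB

0.18 GiB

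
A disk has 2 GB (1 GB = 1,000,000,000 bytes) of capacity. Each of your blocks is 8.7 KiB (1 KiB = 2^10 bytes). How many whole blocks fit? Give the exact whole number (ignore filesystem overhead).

224,497

Capacity: 2 GB = 2,000,000,000 bytes
Per item: 8.7 KiB = 8,908.8 bytes
⌊2,000,000,000 / 8,908.8⌋ = 224,497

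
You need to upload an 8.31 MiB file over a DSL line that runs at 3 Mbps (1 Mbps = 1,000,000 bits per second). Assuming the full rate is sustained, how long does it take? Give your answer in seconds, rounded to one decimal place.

23.2 seconds

8.31 MiB = 8,713,666.56 bytes = 69,709,332.48 bits
3 Mbps = 3,000,000 bits/s
time = 69,709,332.48 / 3,000,000 = 23.2 s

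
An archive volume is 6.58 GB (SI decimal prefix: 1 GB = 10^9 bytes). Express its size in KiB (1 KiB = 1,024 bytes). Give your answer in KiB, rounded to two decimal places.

6.58 GB × 1,000,000,000 bytes/GB = 6,580,000,000 bytes
1 KiB = 2^10 bytes = 1,024 bytes
6,580,000,000 / 1,024 = 6,425,781.25 KiB

6,425,781.25 KiB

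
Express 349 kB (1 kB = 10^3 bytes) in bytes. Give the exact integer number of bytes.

349,000 bytes

349 × 1,000 = 349,000 bytes  (1 kB = 10^3 bytes)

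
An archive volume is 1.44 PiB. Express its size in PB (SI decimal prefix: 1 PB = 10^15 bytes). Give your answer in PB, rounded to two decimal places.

1.44 PiB = 1.44 × 2^50 bytes = 1,621,295,865,853,378.56 bytes
1 PB = 10^15 bytes = 1,000,000,000,000,000 bytes
1,621,295,865,853,378.56 / 1,000,000,000,000,000 = 1.62 PB

1.62 PB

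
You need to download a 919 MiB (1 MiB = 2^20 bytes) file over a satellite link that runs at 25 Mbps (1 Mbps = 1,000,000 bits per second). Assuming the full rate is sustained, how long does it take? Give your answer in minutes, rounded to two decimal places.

5.14 minutes

919 MiB = 963,641,344 bytes = 7,709,130,752 bits
25 Mbps = 25,000,000 bits/s
time = 7,709,130,752 / 25,000,000 = 308.365 s
308.365 s / 60 = 5.14 minutes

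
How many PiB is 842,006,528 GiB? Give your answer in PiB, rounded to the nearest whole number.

803 PiB

842,006,528 GiB = 842,006,528 × 2^30 bytes = 904,097,625,194,627,072 bytes
1 PiB = 2^50 bytes = 1,125,899,906,842,624 bytes
904,097,625,194,627,072 / 1,125,899,906,842,624 = 803 PiB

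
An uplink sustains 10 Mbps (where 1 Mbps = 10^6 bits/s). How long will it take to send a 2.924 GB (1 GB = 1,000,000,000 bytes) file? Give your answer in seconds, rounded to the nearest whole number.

2.924 GB = 2,924,000,000 bytes = 23,392,000,000 bits
10 Mbps = 10,000,000 bits/s
time = 23,392,000,000 / 10,000,000 = 2,339 s

2,339 seconds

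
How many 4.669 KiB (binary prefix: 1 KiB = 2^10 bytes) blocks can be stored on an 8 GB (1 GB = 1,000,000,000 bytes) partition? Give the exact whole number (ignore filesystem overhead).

1,673,270

Capacity: 8 GB = 8,000,000,000 bytes
Per item: 4.669 KiB = 4,781.056 bytes
⌊8,000,000,000 / 4,781.056⌋ = 1,673,270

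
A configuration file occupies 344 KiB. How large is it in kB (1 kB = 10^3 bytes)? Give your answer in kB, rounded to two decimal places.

352.26 kB

344 KiB × 1,024 bytes/KiB = 352,256 bytes
1 kB = 10^3 bytes = 1,000 bytes
352,256 / 1,000 = 352.26 kB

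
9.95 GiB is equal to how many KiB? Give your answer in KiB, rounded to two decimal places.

9.95 GiB = 9.95 × 2^30 bytes = 10,683,731,148.8 bytes
1 KiB = 2^10 bytes = 1,024 bytes
10,683,731,148.8 / 1,024 = 10,433,331.20 KiB

10,433,331.20 KiB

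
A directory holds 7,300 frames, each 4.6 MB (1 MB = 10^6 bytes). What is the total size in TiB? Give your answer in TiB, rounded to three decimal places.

0.031 TiB

Total = 7,300 × 4.6 MB = 33,580 MB
= 33,580 × 1,000,000 bytes = 33,580,000,000 bytes
1 TiB = 1,099,511,627,776 bytes
33,580,000,000 / 1,099,511,627,776 = 0.031 TiB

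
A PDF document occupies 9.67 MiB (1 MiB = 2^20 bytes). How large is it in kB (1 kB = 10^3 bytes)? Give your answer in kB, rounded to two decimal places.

9.67 MiB × 1,048,576 bytes/MiB = 10,139,729.92 bytes
1 kB = 1,000 bytes
10,139,729.92 / 1,000 = 10,139.73 kB

10,139.73 kB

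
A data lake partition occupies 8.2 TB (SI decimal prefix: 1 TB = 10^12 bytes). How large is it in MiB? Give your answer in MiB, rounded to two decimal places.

8.2 TB × 1,000,000,000,000 bytes/TB = 8,200,000,000,000 bytes
1 MiB = 1,048,576 bytes
8,200,000,000,000 / 1,048,576 = 7,820,129.39 MiB

7,820,129.39 MiB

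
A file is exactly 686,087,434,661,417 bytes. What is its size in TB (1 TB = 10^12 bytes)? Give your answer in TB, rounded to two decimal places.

686,087,434,661,417 bytes given.
1 TB = 10^12 bytes = 1,000,000,000,000 bytes
686,087,434,661,417 / 1,000,000,000,000 = 686.09 TB

686.09 TB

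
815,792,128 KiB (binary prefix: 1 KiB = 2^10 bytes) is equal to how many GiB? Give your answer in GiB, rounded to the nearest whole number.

815,792,128 KiB = 815,792,128 × 2^10 bytes = 835,371,139,072 bytes
1 GiB = 1,073,741,824 bytes
835,371,139,072 / 1,073,741,824 = 778 GiB

778 GiB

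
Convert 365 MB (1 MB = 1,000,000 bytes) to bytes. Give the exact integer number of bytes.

365,000,000 bytes

365 × 1,000,000 = 365,000,000 bytes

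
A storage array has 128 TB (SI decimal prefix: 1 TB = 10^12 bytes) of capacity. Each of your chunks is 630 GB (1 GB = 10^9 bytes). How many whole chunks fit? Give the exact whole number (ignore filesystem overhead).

Capacity: 128 TB = 128,000,000,000,000 bytes
Per item: 630 GB = 630,000,000,000 bytes
⌊128,000,000,000,000 / 630,000,000,000⌋ = 203

203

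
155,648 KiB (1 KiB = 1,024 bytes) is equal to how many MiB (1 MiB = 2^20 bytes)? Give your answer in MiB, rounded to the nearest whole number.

152 MiB

155,648 KiB = 155,648 × 2^10 bytes = 159,383,552 bytes
1 MiB = 2^20 bytes = 1,048,576 bytes
159,383,552 / 1,048,576 = 152 MiB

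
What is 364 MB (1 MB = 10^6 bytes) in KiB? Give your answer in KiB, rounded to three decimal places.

355,468.750 KiB

364 MB = 364 × 10^6 bytes = 364,000,000 bytes
1 KiB = 2^10 bytes = 1,024 bytes
364,000,000 / 1,024 = 355,468.750 KiB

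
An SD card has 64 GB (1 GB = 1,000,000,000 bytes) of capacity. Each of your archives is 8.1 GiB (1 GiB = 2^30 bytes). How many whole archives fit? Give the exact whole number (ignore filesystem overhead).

Capacity: 64 GB = 64,000,000,000 bytes
Per item: 8.1 GiB = 8,697,308,774.4 bytes
⌊64,000,000,000 / 8,697,308,774.4⌋ = 7

7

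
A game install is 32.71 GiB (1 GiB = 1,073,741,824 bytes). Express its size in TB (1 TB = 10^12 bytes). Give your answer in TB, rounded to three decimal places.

0.035 TB

32.71 GiB × 1,073,741,824 bytes/GiB = 35,122,095,063.04 bytes
1 TB = 10^12 bytes = 1,000,000,000,000 bytes
35,122,095,063.04 / 1,000,000,000,000 = 0.035 TB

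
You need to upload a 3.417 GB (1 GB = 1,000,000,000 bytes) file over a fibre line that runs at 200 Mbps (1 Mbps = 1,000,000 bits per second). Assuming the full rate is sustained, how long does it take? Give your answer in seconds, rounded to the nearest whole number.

3.417 GB = 3,417,000,000 bytes = 27,336,000,000 bits
200 Mbps = 200,000,000 bits/s
time = 27,336,000,000 / 200,000,000 = 137 s

137 seconds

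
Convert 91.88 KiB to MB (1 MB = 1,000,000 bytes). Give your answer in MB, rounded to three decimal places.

0.094 MB

91.88 KiB = 91.88 × 2^10 bytes = 94,085.12 bytes
1 MB = 10^6 bytes = 1,000,000 bytes
94,085.12 / 1,000,000 = 0.094 MB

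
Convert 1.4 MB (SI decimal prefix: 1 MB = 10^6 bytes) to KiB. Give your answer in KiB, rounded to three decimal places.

1.4 MB × 1,000,000 bytes/MB = 1,400,000 bytes
1 KiB = 1,024 bytes
1,400,000 / 1,024 = 1,367.188 KiB

1,367.188 KiB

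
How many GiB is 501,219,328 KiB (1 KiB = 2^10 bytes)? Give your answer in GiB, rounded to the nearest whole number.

501,219,328 KiB = 501,219,328 × 2^10 bytes = 513,248,591,872 bytes
1 GiB = 2^30 bytes = 1,073,741,824 bytes
513,248,591,872 / 1,073,741,824 = 478 GiB

478 GiB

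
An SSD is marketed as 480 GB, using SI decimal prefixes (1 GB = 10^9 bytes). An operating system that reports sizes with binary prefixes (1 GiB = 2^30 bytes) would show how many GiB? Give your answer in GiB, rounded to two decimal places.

480 GB = 480 × 10^9 bytes = 480,000,000,000 bytes
1 GiB = 1,073,741,824 bytes
480,000,000,000 / 1,073,741,824 = 447.03 GiB

447.03 GiB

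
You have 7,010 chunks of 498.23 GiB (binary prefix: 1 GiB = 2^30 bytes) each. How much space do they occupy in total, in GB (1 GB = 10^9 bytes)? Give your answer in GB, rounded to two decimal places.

3,750,142.43 GB

Total = 7,010 × 498.23 GiB = 3492592.3 GiB
= 3492592.3 × 1,073,741,824 bytes = 3,750,142,426,690,355.2 bytes
1 GB = 1,000,000,000 bytes
3,750,142,426,690,355.2 / 1,000,000,000 = 3,750,142.43 GB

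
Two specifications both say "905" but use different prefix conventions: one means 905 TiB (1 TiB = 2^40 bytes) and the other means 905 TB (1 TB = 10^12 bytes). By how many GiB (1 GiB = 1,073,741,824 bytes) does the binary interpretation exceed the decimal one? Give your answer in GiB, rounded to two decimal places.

83,873.07 GiB

905 TiB = 905 × 1,099,511,627,776 = 995,058,023,137,280 bytes
905 TB = 905 × 1,000,000,000,000 = 905,000,000,000,000 bytes
difference = 90,058,023,137,280 bytes
90,058,023,137,280 / 1,073,741,824 = 83,873.07 GiB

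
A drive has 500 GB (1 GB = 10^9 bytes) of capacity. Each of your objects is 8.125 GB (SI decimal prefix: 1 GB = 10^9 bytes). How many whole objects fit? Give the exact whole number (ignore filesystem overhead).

61

Capacity: 500 GB = 500,000,000,000 bytes
Per item: 8.125 GB = 8,125,000,000 bytes
⌊500,000,000,000 / 8,125,000,000⌋ = 61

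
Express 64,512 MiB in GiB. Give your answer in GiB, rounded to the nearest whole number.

64,512 MiB = 64,512 × 2^20 bytes = 67,645,734,912 bytes
1 GiB = 1,073,741,824 bytes
67,645,734,912 / 1,073,741,824 = 63 GiB

63 GiB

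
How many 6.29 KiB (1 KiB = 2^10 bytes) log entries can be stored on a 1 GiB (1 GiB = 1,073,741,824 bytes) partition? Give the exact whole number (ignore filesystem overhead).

Capacity: 1 GiB = 1,073,741,824 bytes
Per item: 6.29 KiB = 6,440.96 bytes
⌊1,073,741,824 / 6,440.96⌋ = 166,705

166,705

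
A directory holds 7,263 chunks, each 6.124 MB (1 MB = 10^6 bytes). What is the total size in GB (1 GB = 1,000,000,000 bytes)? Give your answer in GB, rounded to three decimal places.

Total = 7,263 × 6.124 MB = 44478.612 MB
= 44478.612 × 1,000,000 bytes = 44,478,612,000 bytes
1 GB = 1,000,000,000 bytes
44,478,612,000 / 1,000,000,000 = 44.479 GB

44.479 GB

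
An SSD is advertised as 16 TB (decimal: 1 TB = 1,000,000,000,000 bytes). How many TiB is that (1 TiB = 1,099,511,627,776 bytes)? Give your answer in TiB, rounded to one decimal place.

14.6 TiB

16 TB = 16 × 10^12 bytes = 16,000,000,000,000 bytes
1 TiB = 1,099,511,627,776 bytes
16,000,000,000,000 / 1,099,511,627,776 = 14.6 TiB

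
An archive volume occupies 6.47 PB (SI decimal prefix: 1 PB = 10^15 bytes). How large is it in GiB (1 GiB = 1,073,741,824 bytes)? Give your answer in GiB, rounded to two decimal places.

6,025,657.06 GiB

6.47 PB = 6.47 × 10^15 bytes = 6,470,000,000,000,000 bytes
1 GiB = 1,073,741,824 bytes
6,470,000,000,000,000 / 1,073,741,824 = 6,025,657.06 GiB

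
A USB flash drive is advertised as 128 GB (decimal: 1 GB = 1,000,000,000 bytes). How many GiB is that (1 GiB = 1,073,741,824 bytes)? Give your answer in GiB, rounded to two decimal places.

119.21 GiB

128 GB = 128 × 10^9 bytes = 128,000,000,000 bytes
1 GiB = 2^30 bytes = 1,073,741,824 bytes
128,000,000,000 / 1,073,741,824 = 119.21 GiB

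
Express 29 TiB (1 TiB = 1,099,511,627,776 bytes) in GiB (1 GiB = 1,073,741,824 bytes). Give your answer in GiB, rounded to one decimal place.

29 TiB × 1,099,511,627,776 bytes/TiB = 31,885,837,205,504 bytes
1 GiB = 2^30 bytes = 1,073,741,824 bytes
31,885,837,205,504 / 1,073,741,824 = 29,696.0 GiB

29,696.0 GiB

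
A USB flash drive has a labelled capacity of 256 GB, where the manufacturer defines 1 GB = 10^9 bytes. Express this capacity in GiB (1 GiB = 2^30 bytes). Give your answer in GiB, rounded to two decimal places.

256 GB × 1,000,000,000 bytes/GB = 256,000,000,000 bytes
1 GiB = 2^30 bytes = 1,073,741,824 bytes
256,000,000,000 / 1,073,741,824 = 238.42 GiB

238.42 GiB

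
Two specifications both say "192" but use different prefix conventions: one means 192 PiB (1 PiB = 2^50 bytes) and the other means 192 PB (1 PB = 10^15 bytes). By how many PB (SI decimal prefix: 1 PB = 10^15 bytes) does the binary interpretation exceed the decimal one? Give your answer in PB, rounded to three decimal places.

192 PiB = 192 × 1,125,899,906,842,624 = 216,172,782,113,783,808 bytes
192 PB = 192 × 1,000,000,000,000,000 = 192,000,000,000,000,000 bytes
difference = 24,172,782,113,783,808 bytes
24,172,782,113,783,808 / 1,000,000,000,000,000 = 24.173 PB

24.173 PB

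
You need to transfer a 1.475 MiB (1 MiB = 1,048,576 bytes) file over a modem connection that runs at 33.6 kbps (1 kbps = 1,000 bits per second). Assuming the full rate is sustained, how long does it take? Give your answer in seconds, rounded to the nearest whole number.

1.475 MiB = 1,546,649.6 bytes = 12,373,196.8 bits
33.6 kbps = 33,600 bits/s
time = 12,373,196.8 / 33,600 = 368 s

368 seconds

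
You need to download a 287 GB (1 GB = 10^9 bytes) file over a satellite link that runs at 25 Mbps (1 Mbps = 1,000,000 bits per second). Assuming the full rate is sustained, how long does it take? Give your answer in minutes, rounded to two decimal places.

1,530.67 minutes

287 GB = 287,000,000,000 bytes = 2,296,000,000,000 bits
25 Mbps = 25,000,000 bits/s
time = 2,296,000,000,000 / 25,000,000 = 91,840.000 s
91,840.000 s / 60 = 1,530.67 minutes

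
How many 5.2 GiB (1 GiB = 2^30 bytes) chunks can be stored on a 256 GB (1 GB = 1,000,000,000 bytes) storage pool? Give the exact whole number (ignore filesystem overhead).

45

Capacity: 256 GB = 256,000,000,000 bytes
Per item: 5.2 GiB = 5,583,457,484.8 bytes
⌊256,000,000,000 / 5,583,457,484.8⌋ = 45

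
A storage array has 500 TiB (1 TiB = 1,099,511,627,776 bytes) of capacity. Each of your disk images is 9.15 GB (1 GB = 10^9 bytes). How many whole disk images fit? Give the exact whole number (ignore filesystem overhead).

60,082

Capacity: 500 TiB = 549,755,813,888,000 bytes
Per item: 9.15 GB = 9,150,000,000 bytes
⌊549,755,813,888,000 / 9,150,000,000⌋ = 60,082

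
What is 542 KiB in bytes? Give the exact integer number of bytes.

542 × 1,024 = 555,008 bytes

555,008 bytes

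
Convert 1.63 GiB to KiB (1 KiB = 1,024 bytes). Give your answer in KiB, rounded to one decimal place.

1,709,178.9 KiB

1.63 GiB = 1.63 × 2^30 bytes = 1,750,199,173.12 bytes
1 KiB = 2^10 bytes = 1,024 bytes
1,750,199,173.12 / 1,024 = 1,709,178.9 KiB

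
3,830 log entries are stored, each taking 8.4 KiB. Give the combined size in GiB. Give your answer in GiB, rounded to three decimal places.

Total = 3,830 × 8.4 KiB = 32,172 KiB
= 32,172 × 1,024 bytes = 32,944,128 bytes
1 GiB = 1,073,741,824 bytes
32,944,128 / 1,073,741,824 = 0.031 GiB

0.031 GiB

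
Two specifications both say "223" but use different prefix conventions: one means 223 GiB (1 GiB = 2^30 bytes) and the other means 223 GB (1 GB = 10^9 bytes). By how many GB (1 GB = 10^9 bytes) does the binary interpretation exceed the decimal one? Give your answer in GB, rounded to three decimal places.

223 GiB = 223 × 1,073,741,824 = 239,444,426,752 bytes
223 GB = 223 × 1,000,000,000 = 223,000,000,000 bytes
difference = 16,444,426,752 bytes
16,444,426,752 / 1,000,000,000 = 16.444 GB

16.444 GB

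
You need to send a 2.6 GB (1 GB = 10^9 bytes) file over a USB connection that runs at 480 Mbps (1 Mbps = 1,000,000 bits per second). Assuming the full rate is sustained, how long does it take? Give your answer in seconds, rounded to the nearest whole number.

2.6 GB = 2,600,000,000 bytes = 20,800,000,000 bits
480 Mbps = 480,000,000 bits/s
time = 20,800,000,000 / 480,000,000 = 43 s

43 seconds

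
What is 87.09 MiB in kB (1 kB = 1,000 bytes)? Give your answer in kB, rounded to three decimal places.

87.09 MiB × 1,048,576 bytes/MiB = 91,320,483.84 bytes
1 kB = 1,000 bytes
91,320,483.84 / 1,000 = 91,320.484 kB

91,320.484 kB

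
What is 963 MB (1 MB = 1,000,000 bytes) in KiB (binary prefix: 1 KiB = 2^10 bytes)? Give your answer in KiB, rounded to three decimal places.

963 MB = 963 × 10^6 bytes = 963,000,000 bytes
1 KiB = 1,024 bytes
963,000,000 / 1,024 = 940,429.688 KiB

940,429.688 KiB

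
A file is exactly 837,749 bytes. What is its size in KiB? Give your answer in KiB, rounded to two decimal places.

818.11 KiB

837,749 bytes given.
1 KiB = 2^10 bytes = 1,024 bytes
837,749 / 1,024 = 818.11 KiB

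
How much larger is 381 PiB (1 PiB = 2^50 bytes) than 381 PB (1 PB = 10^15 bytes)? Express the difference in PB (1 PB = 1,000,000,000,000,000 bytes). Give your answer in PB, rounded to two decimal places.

381 PiB = 381 × 1,125,899,906,842,624 = 428,967,864,507,039,744 bytes
381 PB = 381 × 1,000,000,000,000,000 = 381,000,000,000,000,000 bytes
difference = 47,967,864,507,039,744 bytes
47,967,864,507,039,744 / 1,000,000,000,000,000 = 47.97 PB

47.97 PB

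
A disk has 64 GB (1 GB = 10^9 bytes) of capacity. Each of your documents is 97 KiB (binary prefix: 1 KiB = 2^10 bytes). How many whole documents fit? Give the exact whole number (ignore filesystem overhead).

644,329

Capacity: 64 GB = 64,000,000,000 bytes
Per item: 97 KiB = 99,328 bytes
⌊64,000,000,000 / 99,328⌋ = 644,329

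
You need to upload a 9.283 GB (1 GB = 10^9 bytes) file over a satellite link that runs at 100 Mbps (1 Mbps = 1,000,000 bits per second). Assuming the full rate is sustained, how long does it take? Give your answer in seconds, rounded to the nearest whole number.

9.283 GB = 9,283,000,000 bytes = 74,264,000,000 bits
100 Mbps = 100,000,000 bits/s
time = 74,264,000,000 / 100,000,000 = 743 s

743 seconds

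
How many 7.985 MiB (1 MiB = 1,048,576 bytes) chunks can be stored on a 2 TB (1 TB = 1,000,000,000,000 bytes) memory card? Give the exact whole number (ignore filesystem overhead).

Capacity: 2 TB = 2,000,000,000,000 bytes
Per item: 7.985 MiB = 8,372,879.36 bytes
⌊2,000,000,000,000 / 8,372,879.36⌋ = 238,866

238,866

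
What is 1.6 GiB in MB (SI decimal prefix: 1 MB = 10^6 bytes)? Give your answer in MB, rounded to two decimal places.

1.6 GiB × 1,073,741,824 bytes/GiB = 1,717,986,918.4 bytes
1 MB = 1,000,000 bytes
1,717,986,918.4 / 1,000,000 = 1,717.99 MB

1,717.99 MB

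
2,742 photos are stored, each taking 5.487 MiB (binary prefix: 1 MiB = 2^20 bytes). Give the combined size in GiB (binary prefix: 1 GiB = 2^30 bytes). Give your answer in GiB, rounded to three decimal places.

Total = 2,742 × 5.487 MiB = 15045.354 MiB
= 15045.354 × 1,048,576 bytes = 15,776,197,115.904 bytes
1 GiB = 1,073,741,824 bytes
15,776,197,115.904 / 1,073,741,824 = 14.693 GiB

14.693 GiB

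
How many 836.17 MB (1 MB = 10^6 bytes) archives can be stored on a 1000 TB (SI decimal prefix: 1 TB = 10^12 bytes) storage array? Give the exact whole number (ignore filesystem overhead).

Capacity: 1000 TB = 1,000,000,000,000,000 bytes
Per item: 836.17 MB = 836,170,000 bytes
⌊1,000,000,000,000,000 / 836,170,000⌋ = 1,195,929

1,195,929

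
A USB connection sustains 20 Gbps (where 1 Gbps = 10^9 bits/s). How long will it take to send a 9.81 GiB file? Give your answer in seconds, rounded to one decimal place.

9.81 GiB = 10,533,407,293.44 bytes = 84,267,258,347.52 bits
20 Gbps = 20,000,000,000 bits/s
time = 84,267,258,347.52 / 20,000,000,000 = 4.2 s

4.2 seconds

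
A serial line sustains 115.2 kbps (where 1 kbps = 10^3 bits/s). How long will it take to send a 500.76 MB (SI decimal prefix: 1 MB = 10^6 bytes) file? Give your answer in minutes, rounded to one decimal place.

500.76 MB = 500,760,000 bytes = 4,006,080,000 bits
115.2 kbps = 115,200 bits/s
time = 4,006,080,000 / 115,200 = 34,775.00 s
34,775.00 s / 60 = 579.6 minutes

579.6 minutes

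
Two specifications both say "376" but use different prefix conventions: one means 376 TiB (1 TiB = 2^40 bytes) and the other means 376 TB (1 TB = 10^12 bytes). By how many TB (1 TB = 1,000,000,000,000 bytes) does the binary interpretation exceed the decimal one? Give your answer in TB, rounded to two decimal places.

376 TiB = 376 × 1,099,511,627,776 = 413,416,372,043,776 bytes
376 TB = 376 × 1,000,000,000,000 = 376,000,000,000,000 bytes
difference = 37,416,372,043,776 bytes
37,416,372,043,776 / 1,000,000,000,000 = 37.42 TB

37.42 TB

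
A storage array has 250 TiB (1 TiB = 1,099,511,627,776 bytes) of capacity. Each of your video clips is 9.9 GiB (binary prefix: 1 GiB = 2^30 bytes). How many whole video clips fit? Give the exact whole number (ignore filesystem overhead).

Capacity: 250 TiB = 274,877,906,944,000 bytes
Per item: 9.9 GiB = 10,630,044,057.6 bytes
⌊274,877,906,944,000 / 10,630,044,057.6⌋ = 25,858

25,858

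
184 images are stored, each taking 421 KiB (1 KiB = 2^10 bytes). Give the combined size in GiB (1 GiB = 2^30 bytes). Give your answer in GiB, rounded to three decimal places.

0.074 GiB

Total = 184 × 421 KiB = 77,464 KiB
= 77,464 × 1,024 bytes = 79,323,136 bytes
1 GiB = 1,073,741,824 bytes
79,323,136 / 1,073,741,824 = 0.074 GiB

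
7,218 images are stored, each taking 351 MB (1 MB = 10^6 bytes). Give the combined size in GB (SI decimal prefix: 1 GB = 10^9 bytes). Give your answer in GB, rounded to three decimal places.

Total = 7,218 × 351 MB = 2,533,518 MB
= 2,533,518 × 1,000,000 bytes = 2,533,518,000,000 bytes
1 GB = 1,000,000,000 bytes
2,533,518,000,000 / 1,000,000,000 = 2,533.518 GB

2,533.518 GB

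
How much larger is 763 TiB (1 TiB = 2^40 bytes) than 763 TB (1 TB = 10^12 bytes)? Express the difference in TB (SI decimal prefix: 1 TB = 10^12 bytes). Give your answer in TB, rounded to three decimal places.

763 TiB = 763 × 1,099,511,627,776 = 838,927,371,993,088 bytes
763 TB = 763 × 1,000,000,000,000 = 763,000,000,000,000 bytes
difference = 75,927,371,993,088 bytes
75,927,371,993,088 / 1,000,000,000,000 = 75.927 TB

75.927 TB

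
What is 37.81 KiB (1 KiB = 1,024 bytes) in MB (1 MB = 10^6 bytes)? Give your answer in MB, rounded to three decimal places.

37.81 KiB = 37.81 × 2^10 bytes = 38,717.44 bytes
1 MB = 1,000,000 bytes
38,717.44 / 1,000,000 = 0.039 MB

0.039 MB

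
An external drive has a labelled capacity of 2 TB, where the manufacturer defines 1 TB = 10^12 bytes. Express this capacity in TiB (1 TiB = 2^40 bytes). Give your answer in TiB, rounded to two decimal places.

2 TB × 1,000,000,000,000 bytes/TB = 2,000,000,000,000 bytes
1 TiB = 2^40 bytes = 1,099,511,627,776 bytes
2,000,000,000,000 / 1,099,511,627,776 = 1.82 TiB

1.82 TiB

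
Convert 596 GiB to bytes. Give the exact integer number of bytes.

639,950,127,104 bytes

596 × 1,073,741,824 = 639,950,127,104 bytes  (1 GiB = 2^30 bytes)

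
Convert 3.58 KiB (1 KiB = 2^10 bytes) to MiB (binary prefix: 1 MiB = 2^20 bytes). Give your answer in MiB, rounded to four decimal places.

3.58 KiB = 3.58 × 2^10 bytes = 3,665.92 bytes
1 MiB = 1,048,576 bytes
3,665.92 / 1,048,576 = 0.0035 MiB

0.0035 MiB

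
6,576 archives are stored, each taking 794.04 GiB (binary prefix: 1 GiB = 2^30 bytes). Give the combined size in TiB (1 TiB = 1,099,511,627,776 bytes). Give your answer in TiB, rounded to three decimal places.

5,099.226 TiB

Total = 6,576 × 794.04 GiB = 5221607.04 GiB
= 5221607.04 × 1,073,741,824 bytes = 5,606,657,867,340,840.96 bytes
1 TiB = 1,099,511,627,776 bytes
5,606,657,867,340,840.96 / 1,099,511,627,776 = 5,099.226 TiB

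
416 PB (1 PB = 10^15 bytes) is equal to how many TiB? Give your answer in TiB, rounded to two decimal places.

378,349.80 TiB

416 PB = 416 × 10^15 bytes = 416,000,000,000,000,000 bytes
1 TiB = 1,099,511,627,776 bytes
416,000,000,000,000,000 / 1,099,511,627,776 = 378,349.80 TiB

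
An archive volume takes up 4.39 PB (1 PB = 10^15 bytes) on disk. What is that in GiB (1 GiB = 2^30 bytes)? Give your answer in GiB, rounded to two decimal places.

4,088,506.10 GiB

4.39 PB × 1,000,000,000,000,000 bytes/PB = 4,390,000,000,000,000 bytes
1 GiB = 2^30 bytes = 1,073,741,824 bytes
4,390,000,000,000,000 / 1,073,741,824 = 4,088,506.10 GiB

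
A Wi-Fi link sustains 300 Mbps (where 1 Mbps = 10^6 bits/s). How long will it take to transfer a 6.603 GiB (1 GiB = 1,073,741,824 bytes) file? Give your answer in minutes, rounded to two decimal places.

3.15 minutes

6.603 GiB = 7,089,917,263.872 bytes = 56,719,338,110.976 bits
300 Mbps = 300,000,000 bits/s
time = 56,719,338,110.976 / 300,000,000 = 189.064 s
189.064 s / 60 = 3.15 minutes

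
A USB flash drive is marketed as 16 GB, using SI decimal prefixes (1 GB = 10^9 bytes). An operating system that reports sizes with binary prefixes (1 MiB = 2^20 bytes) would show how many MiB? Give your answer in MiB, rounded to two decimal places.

16 GB = 16 × 10^9 bytes = 16,000,000,000 bytes
1 MiB = 2^20 bytes = 1,048,576 bytes
16,000,000,000 / 1,048,576 = 15,258.79 MiB

15,258.79 MiB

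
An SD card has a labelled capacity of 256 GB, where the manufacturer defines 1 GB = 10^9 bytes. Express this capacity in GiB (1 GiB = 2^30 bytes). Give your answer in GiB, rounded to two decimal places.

238.42 GiB

256 GB = 256 × 10^9 bytes = 256,000,000,000 bytes
1 GiB = 2^30 bytes = 1,073,741,824 bytes
256,000,000,000 / 1,073,741,824 = 238.42 GiB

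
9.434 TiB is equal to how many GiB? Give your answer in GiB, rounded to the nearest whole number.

9.434 TiB = 9.434 × 2^40 bytes = 10,372,792,696,438.784 bytes
1 GiB = 2^30 bytes = 1,073,741,824 bytes
10,372,792,696,438.784 / 1,073,741,824 = 9,660 GiB

9,660 GiB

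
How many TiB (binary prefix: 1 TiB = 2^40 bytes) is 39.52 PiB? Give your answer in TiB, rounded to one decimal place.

40,468.5 TiB

39.52 PiB = 39.52 × 2^50 bytes = 44,495,564,318,420,500.48 bytes
1 TiB = 1,099,511,627,776 bytes
44,495,564,318,420,500.48 / 1,099,511,627,776 = 40,468.5 TiB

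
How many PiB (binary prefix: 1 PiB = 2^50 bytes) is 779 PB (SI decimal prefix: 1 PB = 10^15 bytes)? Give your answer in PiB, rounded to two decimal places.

691.89 PiB

779 PB = 779 × 10^15 bytes = 779,000,000,000,000,000 bytes
1 PiB = 2^50 bytes = 1,125,899,906,842,624 bytes
779,000,000,000,000,000 / 1,125,899,906,842,624 = 691.89 PiB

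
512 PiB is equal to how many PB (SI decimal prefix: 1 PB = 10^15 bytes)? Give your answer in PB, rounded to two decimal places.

512 PiB = 512 × 2^50 bytes = 576,460,752,303,423,488 bytes
1 PB = 10^15 bytes = 1,000,000,000,000,000 bytes
576,460,752,303,423,488 / 1,000,000,000,000,000 = 576.46 PB

576.46 PB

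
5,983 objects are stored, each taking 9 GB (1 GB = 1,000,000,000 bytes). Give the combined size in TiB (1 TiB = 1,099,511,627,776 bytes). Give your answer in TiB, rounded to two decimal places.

48.97 TiB

Total = 5,983 × 9 GB = 53,847 GB
= 53,847 × 1,000,000,000 bytes = 53,847,000,000,000 bytes
1 TiB = 1,099,511,627,776 bytes
53,847,000,000,000 / 1,099,511,627,776 = 48.97 TiB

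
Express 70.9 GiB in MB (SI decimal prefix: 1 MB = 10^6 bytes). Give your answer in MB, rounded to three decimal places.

70.9 GiB = 70.9 × 2^30 bytes = 76,128,295,321.6 bytes
1 MB = 1,000,000 bytes
76,128,295,321.6 / 1,000,000 = 76,128.295 MB

76,128.295 MB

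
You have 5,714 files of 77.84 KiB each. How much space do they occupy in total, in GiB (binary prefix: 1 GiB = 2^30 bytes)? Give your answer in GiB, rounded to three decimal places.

0.424 GiB

Total = 5,714 × 77.84 KiB = 444777.76 KiB
= 444777.76 × 1,024 bytes = 455,452,426.24 bytes
1 GiB = 1,073,741,824 bytes
455,452,426.24 / 1,073,741,824 = 0.424 GiB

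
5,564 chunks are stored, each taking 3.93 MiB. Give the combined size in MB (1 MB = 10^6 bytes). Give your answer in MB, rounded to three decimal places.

Total = 5,564 × 3.93 MiB = 21866.52 MiB
= 21866.52 × 1,048,576 bytes = 22,928,708,075.52 bytes
1 MB = 1,000,000 bytes
22,928,708,075.52 / 1,000,000 = 22,928.708 MB

22,928.708 MB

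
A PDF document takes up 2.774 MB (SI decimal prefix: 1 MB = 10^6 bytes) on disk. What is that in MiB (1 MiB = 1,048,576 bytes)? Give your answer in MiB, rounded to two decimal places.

2.65 MiB

2.774 MB × 1,000,000 bytes/MB = 2,774,000 bytes
1 MiB = 1,048,576 bytes
2,774,000 / 1,048,576 = 2.65 MiB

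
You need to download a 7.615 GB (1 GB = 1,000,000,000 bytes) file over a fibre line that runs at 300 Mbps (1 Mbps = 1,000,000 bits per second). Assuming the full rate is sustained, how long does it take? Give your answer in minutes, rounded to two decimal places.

3.38 minutes

7.615 GB = 7,615,000,000 bytes = 60,920,000,000 bits
300 Mbps = 300,000,000 bits/s
time = 60,920,000,000 / 300,000,000 = 203.067 s
203.067 s / 60 = 3.38 minutes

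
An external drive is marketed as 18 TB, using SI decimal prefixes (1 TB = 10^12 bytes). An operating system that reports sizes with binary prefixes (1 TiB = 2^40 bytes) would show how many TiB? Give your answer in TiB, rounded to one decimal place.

16.4 TiB

18 TB × 1,000,000,000,000 bytes/TB = 18,000,000,000,000 bytes
1 TiB = 1,099,511,627,776 bytes
18,000,000,000,000 / 1,099,511,627,776 = 16.4 TiB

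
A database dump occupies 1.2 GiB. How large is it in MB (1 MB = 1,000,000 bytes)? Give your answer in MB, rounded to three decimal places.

1.2 GiB = 1.2 × 2^30 bytes = 1,288,490,188.8 bytes
1 MB = 1,000,000 bytes
1,288,490,188.8 / 1,000,000 = 1,288.490 MB

1,288.490 MB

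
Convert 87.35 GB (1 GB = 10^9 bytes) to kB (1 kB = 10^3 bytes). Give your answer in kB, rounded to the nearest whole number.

87.35 GB = 87.35 × 10^9 bytes = 87,350,000,000 bytes
1 kB = 10^3 bytes = 1,000 bytes
87,350,000,000 / 1,000 = 87,350,000 kB

87,350,000 kB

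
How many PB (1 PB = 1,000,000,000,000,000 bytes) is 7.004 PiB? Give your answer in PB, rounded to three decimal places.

7.886 PB

7.004 PiB = 7.004 × 2^50 bytes = 7,885,802,947,525,738.496 bytes
1 PB = 1,000,000,000,000,000 bytes
7,885,802,947,525,738.496 / 1,000,000,000,000,000 = 7.886 PB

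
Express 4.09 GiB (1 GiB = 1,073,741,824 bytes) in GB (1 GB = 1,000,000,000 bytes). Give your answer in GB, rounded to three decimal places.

4.392 GB

4.09 GiB = 4.09 × 2^30 bytes = 4,391,604,060.16 bytes
1 GB = 10^9 bytes = 1,000,000,000 bytes
4,391,604,060.16 / 1,000,000,000 = 4.392 GB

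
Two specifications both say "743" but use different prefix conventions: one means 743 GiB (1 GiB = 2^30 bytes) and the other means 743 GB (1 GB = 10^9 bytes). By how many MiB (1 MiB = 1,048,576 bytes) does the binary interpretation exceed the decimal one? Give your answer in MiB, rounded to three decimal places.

52,251.983 MiB

743 GiB = 743 × 1,073,741,824 = 797,790,175,232 bytes
743 GB = 743 × 1,000,000,000 = 743,000,000,000 bytes
difference = 54,790,175,232 bytes
54,790,175,232 / 1,048,576 = 52,251.983 MiB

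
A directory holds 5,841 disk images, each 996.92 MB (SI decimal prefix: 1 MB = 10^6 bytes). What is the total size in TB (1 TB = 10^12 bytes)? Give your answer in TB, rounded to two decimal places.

5.82 TB

Total = 5,841 × 996.92 MB = 5823009.72 MB
= 5823009.72 × 1,000,000 bytes = 5,823,009,720,000 bytes
1 TB = 1,000,000,000,000 bytes
5,823,009,720,000 / 1,000,000,000,000 = 5.82 TB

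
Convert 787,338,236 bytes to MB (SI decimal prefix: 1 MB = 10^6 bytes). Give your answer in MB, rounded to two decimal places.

787,338,236 bytes given.
1 MB = 10^6 bytes = 1,000,000 bytes
787,338,236 / 1,000,000 = 787.34 MB

787.34 MB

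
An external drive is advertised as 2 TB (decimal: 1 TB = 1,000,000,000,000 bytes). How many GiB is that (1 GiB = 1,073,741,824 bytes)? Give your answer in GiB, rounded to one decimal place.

1,862.6 GiB

2 TB = 2 × 10^12 bytes = 2,000,000,000,000 bytes
1 GiB = 2^30 bytes = 1,073,741,824 bytes
2,000,000,000,000 / 1,073,741,824 = 1,862.6 GiB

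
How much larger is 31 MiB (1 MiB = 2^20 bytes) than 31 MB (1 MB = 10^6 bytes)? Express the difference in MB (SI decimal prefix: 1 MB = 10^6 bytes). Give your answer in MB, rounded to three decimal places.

31 MiB = 31 × 1,048,576 = 32,505,856 bytes
31 MB = 31 × 1,000,000 = 31,000,000 bytes
difference = 1,505,856 bytes
1,505,856 / 1,000,000 = 1.506 MB

1.506 MB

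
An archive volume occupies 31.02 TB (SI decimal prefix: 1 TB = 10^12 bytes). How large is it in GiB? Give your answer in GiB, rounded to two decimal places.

31.02 TB × 1,000,000,000,000 bytes/TB = 31,020,000,000,000 bytes
1 GiB = 1,073,741,824 bytes
31,020,000,000,000 / 1,073,741,824 = 28,889.63 GiB

28,889.63 GiB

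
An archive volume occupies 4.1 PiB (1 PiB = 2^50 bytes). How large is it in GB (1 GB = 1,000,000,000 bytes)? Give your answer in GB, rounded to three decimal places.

4.1 PiB = 4.1 × 2^50 bytes = 4,616,189,618,054,758.4 bytes
1 GB = 1,000,000,000 bytes
4,616,189,618,054,758.4 / 1,000,000,000 = 4,616,189.618 GB

4,616,189.618 GB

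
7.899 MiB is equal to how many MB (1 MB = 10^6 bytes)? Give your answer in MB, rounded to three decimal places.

7.899 MiB = 7.899 × 2^20 bytes = 8,282,701.824 bytes
1 MB = 10^6 bytes = 1,000,000 bytes
8,282,701.824 / 1,000,000 = 8.283 MB

8.283 MB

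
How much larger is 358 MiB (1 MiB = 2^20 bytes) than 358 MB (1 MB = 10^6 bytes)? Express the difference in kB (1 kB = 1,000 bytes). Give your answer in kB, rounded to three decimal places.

358 MiB = 358 × 1,048,576 = 375,390,208 bytes
358 MB = 358 × 1,000,000 = 358,000,000 bytes
difference = 17,390,208 bytes
17,390,208 / 1,000 = 17,390.208 kB

17,390.208 kB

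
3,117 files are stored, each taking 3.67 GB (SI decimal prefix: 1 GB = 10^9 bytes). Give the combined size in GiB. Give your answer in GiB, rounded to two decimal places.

10,653.76 GiB

Total = 3,117 × 3.67 GB = 11439.39 GB
= 11439.39 × 1,000,000,000 bytes = 11,439,390,000,000 bytes
1 GiB = 1,073,741,824 bytes
11,439,390,000,000 / 1,073,741,824 = 10,653.76 GiB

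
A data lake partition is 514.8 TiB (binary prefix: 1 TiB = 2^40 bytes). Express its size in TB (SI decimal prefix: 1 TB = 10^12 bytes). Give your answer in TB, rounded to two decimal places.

566.03 TB

514.8 TiB × 1,099,511,627,776 bytes/TiB = 566,028,585,979,084.8 bytes
1 TB = 1,000,000,000,000 bytes
566,028,585,979,084.8 / 1,000,000,000,000 = 566.03 TB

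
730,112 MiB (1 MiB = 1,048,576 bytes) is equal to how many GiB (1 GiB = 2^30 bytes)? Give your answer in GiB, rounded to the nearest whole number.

730,112 MiB = 730,112 × 2^20 bytes = 765,577,920,512 bytes
1 GiB = 1,073,741,824 bytes
765,577,920,512 / 1,073,741,824 = 713 GiB

713 GiB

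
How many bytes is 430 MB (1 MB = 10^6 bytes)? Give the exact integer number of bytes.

430 × 1,000,000 = 430,000,000 bytes  (1 MB = 10^6 bytes)

430,000,000 bytes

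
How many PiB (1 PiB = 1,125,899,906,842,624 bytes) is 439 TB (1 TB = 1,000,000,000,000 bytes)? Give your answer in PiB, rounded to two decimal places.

439 TB = 439 × 10^12 bytes = 439,000,000,000,000 bytes
1 PiB = 2^50 bytes = 1,125,899,906,842,624 bytes
439,000,000,000,000 / 1,125,899,906,842,624 = 0.39 PiB

0.39 PiB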